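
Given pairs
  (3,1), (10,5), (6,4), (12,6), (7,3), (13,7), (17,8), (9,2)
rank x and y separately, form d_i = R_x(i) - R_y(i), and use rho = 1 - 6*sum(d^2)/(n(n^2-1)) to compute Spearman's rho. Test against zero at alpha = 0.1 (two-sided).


Step 1: Rank x and y separately (midranks; no ties here).
rank(x): 3->1, 10->5, 6->2, 12->6, 7->3, 13->7, 17->8, 9->4
rank(y): 1->1, 5->5, 4->4, 6->6, 3->3, 7->7, 8->8, 2->2
Step 2: d_i = R_x(i) - R_y(i); compute d_i^2.
  (1-1)^2=0, (5-5)^2=0, (2-4)^2=4, (6-6)^2=0, (3-3)^2=0, (7-7)^2=0, (8-8)^2=0, (4-2)^2=4
sum(d^2) = 8.
Step 3: rho = 1 - 6*8 / (8*(8^2 - 1)) = 1 - 48/504 = 0.904762.
Step 4: Under H0, t = rho * sqrt((n-2)/(1-rho^2)) = 5.2034 ~ t(6).
Step 5: Two-sided p-value from the t-distribution with 6 df = 0.002008.
Step 6: alpha = 0.1. reject H0.

rho = 0.9048, p = 0.002008, reject H0 at alpha = 0.1.


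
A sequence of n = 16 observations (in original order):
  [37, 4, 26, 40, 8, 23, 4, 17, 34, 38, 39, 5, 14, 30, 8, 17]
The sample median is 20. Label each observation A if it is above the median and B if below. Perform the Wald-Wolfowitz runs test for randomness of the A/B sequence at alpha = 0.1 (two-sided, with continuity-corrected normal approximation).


Step 1: Compute median = 20; label A = above, B = below.
Labels in order: ABAABABBAAABBABB  (n_A = 8, n_B = 8)
Step 2: Count runs R = 10.
Step 3: Under H0 (random ordering), E[R] = 2*n_A*n_B/(n_A+n_B) + 1 = 2*8*8/16 + 1 = 9.0000.
        Var[R] = 2*n_A*n_B*(2*n_A*n_B - n_A - n_B) / ((n_A+n_B)^2 * (n_A+n_B-1)) = 14336/3840 = 3.7333.
        SD[R] = 1.9322.
Step 4: Continuity-corrected z = (R - 0.5 - E[R]) / SD[R] = (10 - 0.5 - 9.0000) / 1.9322 = 0.2588.
Step 5: Two-sided p-value via normal approximation = 2*(1 - Phi(|z|)) = 0.795809.
Step 6: alpha = 0.1. fail to reject H0.

R = 10, z = 0.2588, p = 0.795809, fail to reject H0.


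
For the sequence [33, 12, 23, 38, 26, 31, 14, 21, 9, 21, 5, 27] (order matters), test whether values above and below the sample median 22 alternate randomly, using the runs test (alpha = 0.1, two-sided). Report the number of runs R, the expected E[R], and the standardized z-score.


Step 1: Compute median = 22; label A = above, B = below.
Labels in order: ABAAAABBBBBA  (n_A = 6, n_B = 6)
Step 2: Count runs R = 5.
Step 3: Under H0 (random ordering), E[R] = 2*n_A*n_B/(n_A+n_B) + 1 = 2*6*6/12 + 1 = 7.0000.
        Var[R] = 2*n_A*n_B*(2*n_A*n_B - n_A - n_B) / ((n_A+n_B)^2 * (n_A+n_B-1)) = 4320/1584 = 2.7273.
        SD[R] = 1.6514.
Step 4: Continuity-corrected z = (R + 0.5 - E[R]) / SD[R] = (5 + 0.5 - 7.0000) / 1.6514 = -0.9083.
Step 5: Two-sided p-value via normal approximation = 2*(1 - Phi(|z|)) = 0.363722.
Step 6: alpha = 0.1. fail to reject H0.

R = 5, z = -0.9083, p = 0.363722, fail to reject H0.


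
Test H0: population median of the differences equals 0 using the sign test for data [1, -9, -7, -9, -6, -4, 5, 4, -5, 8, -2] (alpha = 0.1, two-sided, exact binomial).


Step 1: Discard zero differences. Original n = 11; n_eff = number of nonzero differences = 11.
Nonzero differences (with sign): +1, -9, -7, -9, -6, -4, +5, +4, -5, +8, -2
Step 2: Count signs: positive = 4, negative = 7.
Step 3: Under H0: P(positive) = 0.5, so the number of positives S ~ Bin(11, 0.5).
Step 4: Two-sided exact p-value = sum of Bin(11,0.5) probabilities at or below the observed probability = 0.548828.
Step 5: alpha = 0.1. fail to reject H0.

n_eff = 11, pos = 4, neg = 7, p = 0.548828, fail to reject H0.


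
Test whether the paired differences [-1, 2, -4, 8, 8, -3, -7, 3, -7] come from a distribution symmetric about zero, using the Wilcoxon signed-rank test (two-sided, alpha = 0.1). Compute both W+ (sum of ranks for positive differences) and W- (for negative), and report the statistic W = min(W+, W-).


Step 1: Drop any zero differences (none here) and take |d_i|.
|d| = [1, 2, 4, 8, 8, 3, 7, 3, 7]
Step 2: Midrank |d_i| (ties get averaged ranks).
ranks: |1|->1, |2|->2, |4|->5, |8|->8.5, |8|->8.5, |3|->3.5, |7|->6.5, |3|->3.5, |7|->6.5
Step 3: Attach original signs; sum ranks with positive sign and with negative sign.
W+ = 2 + 8.5 + 8.5 + 3.5 = 22.5
W- = 1 + 5 + 3.5 + 6.5 + 6.5 = 22.5
(Check: W+ + W- = 45 should equal n(n+1)/2 = 45.)
Step 4: Test statistic W = min(W+, W-) = 22.5.
Step 5: Ties in |d|, so use the tie-corrected normal approximation.
        E[W] = n(n+1)/4 = 9*10/4 = 22.5.
        Tie groups: |d|=3 (t=2), |d|=7 (t=2), |d|=8 (t=2); sum(t^3 - t) = 18.
        Var[W] = n(n+1)(2n+1)/24 - sum(t^3-t)/48 = 1710/24 - 18/48 = 70.875.
        z = (W - E[W]) / sqrt(Var[W]) = (22.5 - 22.5) / 8.4187 = 0.0000.
        Two-sided p = 2*Phi(z) = 1.000000.
Step 6: alpha = 0.1. fail to reject H0.

W+ = 22.5, W- = 22.5, W = min = 22.5, p = 1.000000, fail to reject H0.


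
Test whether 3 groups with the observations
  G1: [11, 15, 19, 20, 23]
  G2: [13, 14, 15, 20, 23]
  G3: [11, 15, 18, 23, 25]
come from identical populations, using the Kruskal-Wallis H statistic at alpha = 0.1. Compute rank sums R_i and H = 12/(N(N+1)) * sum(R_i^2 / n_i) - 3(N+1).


Step 1: Combine all N = 15 observations and assign midranks.
sorted (value, group, rank): (11,G1,1.5), (11,G3,1.5), (13,G2,3), (14,G2,4), (15,G1,6), (15,G2,6), (15,G3,6), (18,G3,8), (19,G1,9), (20,G1,10.5), (20,G2,10.5), (23,G1,13), (23,G2,13), (23,G3,13), (25,G3,15)
Step 2: Sum ranks within each group.
R_1 = 40 (n_1 = 5)
R_2 = 36.5 (n_2 = 5)
R_3 = 43.5 (n_3 = 5)
Step 3: H = 12/(N(N+1)) * sum(R_i^2/n_i) - 3(N+1)
     = 12/(15*16) * (40^2/5 + 36.5^2/5 + 43.5^2/5) - 3*16
     = 0.050000 * 964.9 - 48
     = 0.245000.
Step 4: Ties present; correction factor C = 1 - 60/(15^3 - 15) = 0.982143. Corrected H = 0.245000 / 0.982143 = 0.249455.
Step 5: Under H0, H ~ chi^2(2); p-value = 0.882738.
Step 6: alpha = 0.1. fail to reject H0.

H = 0.2495, df = 2, p = 0.882738, fail to reject H0.


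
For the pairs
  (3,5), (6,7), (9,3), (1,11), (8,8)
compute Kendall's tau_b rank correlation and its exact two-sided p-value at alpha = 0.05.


Step 1: Enumerate the 10 unordered pairs (i,j) with i<j and classify each by sign(x_j-x_i) * sign(y_j-y_i).
  (1,2):dx=+3,dy=+2->C; (1,3):dx=+6,dy=-2->D; (1,4):dx=-2,dy=+6->D; (1,5):dx=+5,dy=+3->C
  (2,3):dx=+3,dy=-4->D; (2,4):dx=-5,dy=+4->D; (2,5):dx=+2,dy=+1->C; (3,4):dx=-8,dy=+8->D
  (3,5):dx=-1,dy=+5->D; (4,5):dx=+7,dy=-3->D
Step 2: C = 3, D = 7, total pairs = 10.
Step 3: tau = (C - D)/(n(n-1)/2) = (3 - 7)/10 = -0.400000.
Step 4: Exact two-sided p-value (enumerate n! = 120 permutations of y under H0): p = 0.483333.
Step 5: alpha = 0.05. fail to reject H0.

tau_b = -0.4000 (C=3, D=7), p = 0.483333, fail to reject H0.


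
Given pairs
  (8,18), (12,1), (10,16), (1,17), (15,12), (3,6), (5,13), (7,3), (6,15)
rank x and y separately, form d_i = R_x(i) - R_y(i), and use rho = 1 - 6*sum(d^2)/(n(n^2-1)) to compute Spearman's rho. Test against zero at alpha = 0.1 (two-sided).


Step 1: Rank x and y separately (midranks; no ties here).
rank(x): 8->6, 12->8, 10->7, 1->1, 15->9, 3->2, 5->3, 7->5, 6->4
rank(y): 18->9, 1->1, 16->7, 17->8, 12->4, 6->3, 13->5, 3->2, 15->6
Step 2: d_i = R_x(i) - R_y(i); compute d_i^2.
  (6-9)^2=9, (8-1)^2=49, (7-7)^2=0, (1-8)^2=49, (9-4)^2=25, (2-3)^2=1, (3-5)^2=4, (5-2)^2=9, (4-6)^2=4
sum(d^2) = 150.
Step 3: rho = 1 - 6*150 / (9*(9^2 - 1)) = 1 - 900/720 = -0.250000.
Step 4: Under H0, t = rho * sqrt((n-2)/(1-rho^2)) = -0.6831 ~ t(7).
Step 5: Two-sided p-value from the t-distribution with 7 df = 0.516490.
Step 6: alpha = 0.1. fail to reject H0.

rho = -0.2500, p = 0.516490, fail to reject H0 at alpha = 0.1.


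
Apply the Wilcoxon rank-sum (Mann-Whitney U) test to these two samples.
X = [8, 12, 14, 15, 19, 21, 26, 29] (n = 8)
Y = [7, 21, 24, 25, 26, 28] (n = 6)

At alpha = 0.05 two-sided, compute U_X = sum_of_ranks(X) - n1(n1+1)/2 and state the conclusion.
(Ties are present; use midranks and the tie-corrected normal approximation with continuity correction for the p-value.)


Step 1: Combine and sort all 14 observations; assign midranks.
sorted (value, group): (7,Y), (8,X), (12,X), (14,X), (15,X), (19,X), (21,X), (21,Y), (24,Y), (25,Y), (26,X), (26,Y), (28,Y), (29,X)
ranks: 7->1, 8->2, 12->3, 14->4, 15->5, 19->6, 21->7.5, 21->7.5, 24->9, 25->10, 26->11.5, 26->11.5, 28->13, 29->14
Step 2: Rank sum for X: R1 = 2 + 3 + 4 + 5 + 6 + 7.5 + 11.5 + 14 = 53.
Step 3: U_X = R1 - n1(n1+1)/2 = 53 - 8*9/2 = 53 - 36 = 17.
       U_Y = n1*n2 - U_X = 48 - 17 = 31.
Step 4: Ties are present, so use the tie-corrected normal approximation (with continuity correction) for the p-value.
Step 5: p-value = 0.400350; compare to alpha = 0.05. fail to reject H0.

U_X = 17, p = 0.400350, fail to reject H0 at alpha = 0.05.


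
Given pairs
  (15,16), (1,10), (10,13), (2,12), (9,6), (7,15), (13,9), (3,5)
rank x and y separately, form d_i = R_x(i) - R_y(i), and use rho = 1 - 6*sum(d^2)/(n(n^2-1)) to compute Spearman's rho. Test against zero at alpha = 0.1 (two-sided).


Step 1: Rank x and y separately (midranks; no ties here).
rank(x): 15->8, 1->1, 10->6, 2->2, 9->5, 7->4, 13->7, 3->3
rank(y): 16->8, 10->4, 13->6, 12->5, 6->2, 15->7, 9->3, 5->1
Step 2: d_i = R_x(i) - R_y(i); compute d_i^2.
  (8-8)^2=0, (1-4)^2=9, (6-6)^2=0, (2-5)^2=9, (5-2)^2=9, (4-7)^2=9, (7-3)^2=16, (3-1)^2=4
sum(d^2) = 56.
Step 3: rho = 1 - 6*56 / (8*(8^2 - 1)) = 1 - 336/504 = 0.333333.
Step 4: Under H0, t = rho * sqrt((n-2)/(1-rho^2)) = 0.8660 ~ t(6).
Step 5: Two-sided p-value from the t-distribution with 6 df = 0.419753.
Step 6: alpha = 0.1. fail to reject H0.

rho = 0.3333, p = 0.419753, fail to reject H0 at alpha = 0.1.


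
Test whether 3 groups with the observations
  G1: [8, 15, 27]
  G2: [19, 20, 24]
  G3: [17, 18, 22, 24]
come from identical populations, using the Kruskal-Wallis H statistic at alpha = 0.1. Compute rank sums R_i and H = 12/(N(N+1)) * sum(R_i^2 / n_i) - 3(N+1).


Step 1: Combine all N = 10 observations and assign midranks.
sorted (value, group, rank): (8,G1,1), (15,G1,2), (17,G3,3), (18,G3,4), (19,G2,5), (20,G2,6), (22,G3,7), (24,G2,8.5), (24,G3,8.5), (27,G1,10)
Step 2: Sum ranks within each group.
R_1 = 13 (n_1 = 3)
R_2 = 19.5 (n_2 = 3)
R_3 = 22.5 (n_3 = 4)
Step 3: H = 12/(N(N+1)) * sum(R_i^2/n_i) - 3(N+1)
     = 12/(10*11) * (13^2/3 + 19.5^2/3 + 22.5^2/4) - 3*11
     = 0.109091 * 309.646 - 33
     = 0.779545.
Step 4: Ties present; correction factor C = 1 - 6/(10^3 - 10) = 0.993939. Corrected H = 0.779545 / 0.993939 = 0.784299.
Step 5: Under H0, H ~ chi^2(2); p-value = 0.675603.
Step 6: alpha = 0.1. fail to reject H0.

H = 0.7843, df = 2, p = 0.675603, fail to reject H0.


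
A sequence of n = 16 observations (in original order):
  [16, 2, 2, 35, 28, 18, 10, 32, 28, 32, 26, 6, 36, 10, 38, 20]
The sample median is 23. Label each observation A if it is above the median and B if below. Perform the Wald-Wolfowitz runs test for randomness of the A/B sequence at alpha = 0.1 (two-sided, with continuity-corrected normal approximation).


Step 1: Compute median = 23; label A = above, B = below.
Labels in order: BBBAABBAAAABABAB  (n_A = 8, n_B = 8)
Step 2: Count runs R = 9.
Step 3: Under H0 (random ordering), E[R] = 2*n_A*n_B/(n_A+n_B) + 1 = 2*8*8/16 + 1 = 9.0000.
        Var[R] = 2*n_A*n_B*(2*n_A*n_B - n_A - n_B) / ((n_A+n_B)^2 * (n_A+n_B-1)) = 14336/3840 = 3.7333.
        SD[R] = 1.9322.
Step 4: R = E[R], so z = 0 with no continuity correction.
Step 5: Two-sided p-value via normal approximation = 2*(1 - Phi(|z|)) = 1.000000.
Step 6: alpha = 0.1. fail to reject H0.

R = 9, z = 0.0000, p = 1.000000, fail to reject H0.


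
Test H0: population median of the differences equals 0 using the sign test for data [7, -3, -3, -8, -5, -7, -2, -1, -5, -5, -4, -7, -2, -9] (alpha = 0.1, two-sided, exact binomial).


Step 1: Discard zero differences. Original n = 14; n_eff = number of nonzero differences = 14.
Nonzero differences (with sign): +7, -3, -3, -8, -5, -7, -2, -1, -5, -5, -4, -7, -2, -9
Step 2: Count signs: positive = 1, negative = 13.
Step 3: Under H0: P(positive) = 0.5, so the number of positives S ~ Bin(14, 0.5).
Step 4: Two-sided exact p-value = sum of Bin(14,0.5) probabilities at or below the observed probability = 0.001831.
Step 5: alpha = 0.1. reject H0.

n_eff = 14, pos = 1, neg = 13, p = 0.001831, reject H0.


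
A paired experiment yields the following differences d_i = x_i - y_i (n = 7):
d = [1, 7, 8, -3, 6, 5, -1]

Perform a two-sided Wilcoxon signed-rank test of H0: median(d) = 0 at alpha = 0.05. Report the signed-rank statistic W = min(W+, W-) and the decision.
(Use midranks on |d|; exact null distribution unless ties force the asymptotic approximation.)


Step 1: Drop any zero differences (none here) and take |d_i|.
|d| = [1, 7, 8, 3, 6, 5, 1]
Step 2: Midrank |d_i| (ties get averaged ranks).
ranks: |1|->1.5, |7|->6, |8|->7, |3|->3, |6|->5, |5|->4, |1|->1.5
Step 3: Attach original signs; sum ranks with positive sign and with negative sign.
W+ = 1.5 + 6 + 7 + 5 + 4 = 23.5
W- = 3 + 1.5 = 4.5
(Check: W+ + W- = 28 should equal n(n+1)/2 = 28.)
Step 4: Test statistic W = min(W+, W-) = 4.5.
Step 5: Ties in |d|, so use the tie-corrected normal approximation.
        E[W] = n(n+1)/4 = 7*8/4 = 14.
        Tie groups: |d|=1 (t=2); sum(t^3 - t) = 6.
        Var[W] = n(n+1)(2n+1)/24 - sum(t^3-t)/48 = 840/24 - 6/48 = 34.875.
        z = (W - E[W]) / sqrt(Var[W]) = (4.5 - 14) / 5.9055 = -1.6087.
        Two-sided p = 2*Phi(z) = 0.107689.
Step 6: alpha = 0.05. fail to reject H0.

W+ = 23.5, W- = 4.5, W = min = 4.5, p = 0.107689, fail to reject H0.


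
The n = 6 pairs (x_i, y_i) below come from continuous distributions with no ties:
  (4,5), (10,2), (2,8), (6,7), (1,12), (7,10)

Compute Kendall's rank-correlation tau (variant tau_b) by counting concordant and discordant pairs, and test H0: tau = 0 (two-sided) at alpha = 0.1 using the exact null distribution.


Step 1: Enumerate the 15 unordered pairs (i,j) with i<j and classify each by sign(x_j-x_i) * sign(y_j-y_i).
  (1,2):dx=+6,dy=-3->D; (1,3):dx=-2,dy=+3->D; (1,4):dx=+2,dy=+2->C; (1,5):dx=-3,dy=+7->D
  (1,6):dx=+3,dy=+5->C; (2,3):dx=-8,dy=+6->D; (2,4):dx=-4,dy=+5->D; (2,5):dx=-9,dy=+10->D
  (2,6):dx=-3,dy=+8->D; (3,4):dx=+4,dy=-1->D; (3,5):dx=-1,dy=+4->D; (3,6):dx=+5,dy=+2->C
  (4,5):dx=-5,dy=+5->D; (4,6):dx=+1,dy=+3->C; (5,6):dx=+6,dy=-2->D
Step 2: C = 4, D = 11, total pairs = 15.
Step 3: tau = (C - D)/(n(n-1)/2) = (4 - 11)/15 = -0.466667.
Step 4: Exact two-sided p-value (enumerate n! = 720 permutations of y under H0): p = 0.272222.
Step 5: alpha = 0.1. fail to reject H0.

tau_b = -0.4667 (C=4, D=11), p = 0.272222, fail to reject H0.


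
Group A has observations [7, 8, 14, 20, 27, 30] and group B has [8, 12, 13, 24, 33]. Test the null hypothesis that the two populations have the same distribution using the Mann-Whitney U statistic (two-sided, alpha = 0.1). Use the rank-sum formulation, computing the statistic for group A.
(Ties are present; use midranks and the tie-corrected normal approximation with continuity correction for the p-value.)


Step 1: Combine and sort all 11 observations; assign midranks.
sorted (value, group): (7,X), (8,X), (8,Y), (12,Y), (13,Y), (14,X), (20,X), (24,Y), (27,X), (30,X), (33,Y)
ranks: 7->1, 8->2.5, 8->2.5, 12->4, 13->5, 14->6, 20->7, 24->8, 27->9, 30->10, 33->11
Step 2: Rank sum for X: R1 = 1 + 2.5 + 6 + 7 + 9 + 10 = 35.5.
Step 3: U_X = R1 - n1(n1+1)/2 = 35.5 - 6*7/2 = 35.5 - 21 = 14.5.
       U_Y = n1*n2 - U_X = 30 - 14.5 = 15.5.
Step 4: Ties are present, so use the tie-corrected normal approximation (with continuity correction) for the p-value.
Step 5: p-value = 1.000000; compare to alpha = 0.1. fail to reject H0.

U_X = 14.5, p = 1.000000, fail to reject H0 at alpha = 0.1.


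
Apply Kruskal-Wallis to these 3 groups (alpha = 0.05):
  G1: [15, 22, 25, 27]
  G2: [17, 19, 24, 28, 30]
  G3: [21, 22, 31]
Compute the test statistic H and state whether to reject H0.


Step 1: Combine all N = 12 observations and assign midranks.
sorted (value, group, rank): (15,G1,1), (17,G2,2), (19,G2,3), (21,G3,4), (22,G1,5.5), (22,G3,5.5), (24,G2,7), (25,G1,8), (27,G1,9), (28,G2,10), (30,G2,11), (31,G3,12)
Step 2: Sum ranks within each group.
R_1 = 23.5 (n_1 = 4)
R_2 = 33 (n_2 = 5)
R_3 = 21.5 (n_3 = 3)
Step 3: H = 12/(N(N+1)) * sum(R_i^2/n_i) - 3(N+1)
     = 12/(12*13) * (23.5^2/4 + 33^2/5 + 21.5^2/3) - 3*13
     = 0.076923 * 509.946 - 39
     = 0.226603.
Step 4: Ties present; correction factor C = 1 - 6/(12^3 - 12) = 0.996503. Corrected H = 0.226603 / 0.996503 = 0.227398.
Step 5: Under H0, H ~ chi^2(2); p-value = 0.892527.
Step 6: alpha = 0.05. fail to reject H0.

H = 0.2274, df = 2, p = 0.892527, fail to reject H0.


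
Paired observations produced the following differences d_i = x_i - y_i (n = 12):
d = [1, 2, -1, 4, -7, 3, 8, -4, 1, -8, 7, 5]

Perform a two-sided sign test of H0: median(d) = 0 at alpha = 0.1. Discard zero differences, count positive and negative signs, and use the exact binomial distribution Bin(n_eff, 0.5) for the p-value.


Step 1: Discard zero differences. Original n = 12; n_eff = number of nonzero differences = 12.
Nonzero differences (with sign): +1, +2, -1, +4, -7, +3, +8, -4, +1, -8, +7, +5
Step 2: Count signs: positive = 8, negative = 4.
Step 3: Under H0: P(positive) = 0.5, so the number of positives S ~ Bin(12, 0.5).
Step 4: Two-sided exact p-value = sum of Bin(12,0.5) probabilities at or below the observed probability = 0.387695.
Step 5: alpha = 0.1. fail to reject H0.

n_eff = 12, pos = 8, neg = 4, p = 0.387695, fail to reject H0.


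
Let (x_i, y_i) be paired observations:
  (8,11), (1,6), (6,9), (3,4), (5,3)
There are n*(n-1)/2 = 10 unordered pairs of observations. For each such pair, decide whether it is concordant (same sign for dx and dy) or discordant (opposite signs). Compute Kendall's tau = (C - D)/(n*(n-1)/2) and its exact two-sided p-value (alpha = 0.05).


Step 1: Enumerate the 10 unordered pairs (i,j) with i<j and classify each by sign(x_j-x_i) * sign(y_j-y_i).
  (1,2):dx=-7,dy=-5->C; (1,3):dx=-2,dy=-2->C; (1,4):dx=-5,dy=-7->C; (1,5):dx=-3,dy=-8->C
  (2,3):dx=+5,dy=+3->C; (2,4):dx=+2,dy=-2->D; (2,5):dx=+4,dy=-3->D; (3,4):dx=-3,dy=-5->C
  (3,5):dx=-1,dy=-6->C; (4,5):dx=+2,dy=-1->D
Step 2: C = 7, D = 3, total pairs = 10.
Step 3: tau = (C - D)/(n(n-1)/2) = (7 - 3)/10 = 0.400000.
Step 4: Exact two-sided p-value (enumerate n! = 120 permutations of y under H0): p = 0.483333.
Step 5: alpha = 0.05. fail to reject H0.

tau_b = 0.4000 (C=7, D=3), p = 0.483333, fail to reject H0.


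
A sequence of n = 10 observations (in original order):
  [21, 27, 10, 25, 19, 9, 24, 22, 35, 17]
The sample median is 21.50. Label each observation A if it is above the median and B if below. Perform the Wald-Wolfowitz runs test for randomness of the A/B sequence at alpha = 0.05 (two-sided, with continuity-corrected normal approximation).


Step 1: Compute median = 21.50; label A = above, B = below.
Labels in order: BABABBAAAB  (n_A = 5, n_B = 5)
Step 2: Count runs R = 7.
Step 3: Under H0 (random ordering), E[R] = 2*n_A*n_B/(n_A+n_B) + 1 = 2*5*5/10 + 1 = 6.0000.
        Var[R] = 2*n_A*n_B*(2*n_A*n_B - n_A - n_B) / ((n_A+n_B)^2 * (n_A+n_B-1)) = 2000/900 = 2.2222.
        SD[R] = 1.4907.
Step 4: Continuity-corrected z = (R - 0.5 - E[R]) / SD[R] = (7 - 0.5 - 6.0000) / 1.4907 = 0.3354.
Step 5: Two-sided p-value via normal approximation = 2*(1 - Phi(|z|)) = 0.737316.
Step 6: alpha = 0.05. fail to reject H0.

R = 7, z = 0.3354, p = 0.737316, fail to reject H0.


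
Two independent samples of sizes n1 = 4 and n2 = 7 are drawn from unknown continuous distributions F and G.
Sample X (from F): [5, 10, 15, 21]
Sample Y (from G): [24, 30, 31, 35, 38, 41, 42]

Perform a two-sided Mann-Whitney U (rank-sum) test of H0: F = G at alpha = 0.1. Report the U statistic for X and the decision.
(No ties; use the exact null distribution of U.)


Step 1: Combine and sort all 11 observations; assign midranks.
sorted (value, group): (5,X), (10,X), (15,X), (21,X), (24,Y), (30,Y), (31,Y), (35,Y), (38,Y), (41,Y), (42,Y)
ranks: 5->1, 10->2, 15->3, 21->4, 24->5, 30->6, 31->7, 35->8, 38->9, 41->10, 42->11
Step 2: Rank sum for X: R1 = 1 + 2 + 3 + 4 = 10.
Step 3: U_X = R1 - n1(n1+1)/2 = 10 - 4*5/2 = 10 - 10 = 0.
       U_Y = n1*n2 - U_X = 28 - 0 = 28.
Step 4: No ties, so the exact null distribution of U (based on enumerating the C(11,4) = 330 equally likely rank assignments) gives the two-sided p-value.
Step 5: p-value = 0.006061; compare to alpha = 0.1. reject H0.

U_X = 0, p = 0.006061, reject H0 at alpha = 0.1.


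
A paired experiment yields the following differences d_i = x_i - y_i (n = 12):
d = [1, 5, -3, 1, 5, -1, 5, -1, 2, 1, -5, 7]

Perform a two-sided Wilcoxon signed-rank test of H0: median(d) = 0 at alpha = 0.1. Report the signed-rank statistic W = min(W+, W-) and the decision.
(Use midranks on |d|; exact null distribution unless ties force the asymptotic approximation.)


Step 1: Drop any zero differences (none here) and take |d_i|.
|d| = [1, 5, 3, 1, 5, 1, 5, 1, 2, 1, 5, 7]
Step 2: Midrank |d_i| (ties get averaged ranks).
ranks: |1|->3, |5|->9.5, |3|->7, |1|->3, |5|->9.5, |1|->3, |5|->9.5, |1|->3, |2|->6, |1|->3, |5|->9.5, |7|->12
Step 3: Attach original signs; sum ranks with positive sign and with negative sign.
W+ = 3 + 9.5 + 3 + 9.5 + 9.5 + 6 + 3 + 12 = 55.5
W- = 7 + 3 + 3 + 9.5 = 22.5
(Check: W+ + W- = 78 should equal n(n+1)/2 = 78.)
Step 4: Test statistic W = min(W+, W-) = 22.5.
Step 5: Ties in |d|, so use the tie-corrected normal approximation.
        E[W] = n(n+1)/4 = 12*13/4 = 39.
        Tie groups: |d|=1 (t=5), |d|=5 (t=4); sum(t^3 - t) = 180.
        Var[W] = n(n+1)(2n+1)/24 - sum(t^3-t)/48 = 3900/24 - 180/48 = 158.75.
        z = (W - E[W]) / sqrt(Var[W]) = (22.5 - 39) / 12.5996 = -1.3096.
        Two-sided p = 2*Phi(z) = 0.190343.
Step 6: alpha = 0.1. fail to reject H0.

W+ = 55.5, W- = 22.5, W = min = 22.5, p = 0.190343, fail to reject H0.


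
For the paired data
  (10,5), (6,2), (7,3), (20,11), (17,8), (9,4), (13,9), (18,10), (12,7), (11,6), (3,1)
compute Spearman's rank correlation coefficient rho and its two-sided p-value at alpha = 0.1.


Step 1: Rank x and y separately (midranks; no ties here).
rank(x): 10->5, 6->2, 7->3, 20->11, 17->9, 9->4, 13->8, 18->10, 12->7, 11->6, 3->1
rank(y): 5->5, 2->2, 3->3, 11->11, 8->8, 4->4, 9->9, 10->10, 7->7, 6->6, 1->1
Step 2: d_i = R_x(i) - R_y(i); compute d_i^2.
  (5-5)^2=0, (2-2)^2=0, (3-3)^2=0, (11-11)^2=0, (9-8)^2=1, (4-4)^2=0, (8-9)^2=1, (10-10)^2=0, (7-7)^2=0, (6-6)^2=0, (1-1)^2=0
sum(d^2) = 2.
Step 3: rho = 1 - 6*2 / (11*(11^2 - 1)) = 1 - 12/1320 = 0.990909.
Step 4: Under H0, t = rho * sqrt((n-2)/(1-rho^2)) = 22.0966 ~ t(9).
Step 5: Two-sided p-value from the t-distribution with 9 df = 0.000000.
Step 6: alpha = 0.1. reject H0.

rho = 0.9909, p = 0.000000, reject H0 at alpha = 0.1.


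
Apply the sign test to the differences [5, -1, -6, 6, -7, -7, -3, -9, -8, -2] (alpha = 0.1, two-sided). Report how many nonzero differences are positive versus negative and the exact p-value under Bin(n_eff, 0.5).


Step 1: Discard zero differences. Original n = 10; n_eff = number of nonzero differences = 10.
Nonzero differences (with sign): +5, -1, -6, +6, -7, -7, -3, -9, -8, -2
Step 2: Count signs: positive = 2, negative = 8.
Step 3: Under H0: P(positive) = 0.5, so the number of positives S ~ Bin(10, 0.5).
Step 4: Two-sided exact p-value = sum of Bin(10,0.5) probabilities at or below the observed probability = 0.109375.
Step 5: alpha = 0.1. fail to reject H0.

n_eff = 10, pos = 2, neg = 8, p = 0.109375, fail to reject H0.


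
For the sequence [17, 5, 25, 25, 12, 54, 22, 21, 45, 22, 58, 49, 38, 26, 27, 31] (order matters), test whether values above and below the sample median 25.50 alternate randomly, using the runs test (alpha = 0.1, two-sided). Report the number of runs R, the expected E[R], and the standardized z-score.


Step 1: Compute median = 25.50; label A = above, B = below.
Labels in order: BBBBBABBABAAAAAA  (n_A = 8, n_B = 8)
Step 2: Count runs R = 6.
Step 3: Under H0 (random ordering), E[R] = 2*n_A*n_B/(n_A+n_B) + 1 = 2*8*8/16 + 1 = 9.0000.
        Var[R] = 2*n_A*n_B*(2*n_A*n_B - n_A - n_B) / ((n_A+n_B)^2 * (n_A+n_B-1)) = 14336/3840 = 3.7333.
        SD[R] = 1.9322.
Step 4: Continuity-corrected z = (R + 0.5 - E[R]) / SD[R] = (6 + 0.5 - 9.0000) / 1.9322 = -1.2939.
Step 5: Two-sided p-value via normal approximation = 2*(1 - Phi(|z|)) = 0.195709.
Step 6: alpha = 0.1. fail to reject H0.

R = 6, z = -1.2939, p = 0.195709, fail to reject H0.


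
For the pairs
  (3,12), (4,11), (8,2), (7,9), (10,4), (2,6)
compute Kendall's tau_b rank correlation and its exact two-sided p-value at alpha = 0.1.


Step 1: Enumerate the 15 unordered pairs (i,j) with i<j and classify each by sign(x_j-x_i) * sign(y_j-y_i).
  (1,2):dx=+1,dy=-1->D; (1,3):dx=+5,dy=-10->D; (1,4):dx=+4,dy=-3->D; (1,5):dx=+7,dy=-8->D
  (1,6):dx=-1,dy=-6->C; (2,3):dx=+4,dy=-9->D; (2,4):dx=+3,dy=-2->D; (2,5):dx=+6,dy=-7->D
  (2,6):dx=-2,dy=-5->C; (3,4):dx=-1,dy=+7->D; (3,5):dx=+2,dy=+2->C; (3,6):dx=-6,dy=+4->D
  (4,5):dx=+3,dy=-5->D; (4,6):dx=-5,dy=-3->C; (5,6):dx=-8,dy=+2->D
Step 2: C = 4, D = 11, total pairs = 15.
Step 3: tau = (C - D)/(n(n-1)/2) = (4 - 11)/15 = -0.466667.
Step 4: Exact two-sided p-value (enumerate n! = 720 permutations of y under H0): p = 0.272222.
Step 5: alpha = 0.1. fail to reject H0.

tau_b = -0.4667 (C=4, D=11), p = 0.272222, fail to reject H0.


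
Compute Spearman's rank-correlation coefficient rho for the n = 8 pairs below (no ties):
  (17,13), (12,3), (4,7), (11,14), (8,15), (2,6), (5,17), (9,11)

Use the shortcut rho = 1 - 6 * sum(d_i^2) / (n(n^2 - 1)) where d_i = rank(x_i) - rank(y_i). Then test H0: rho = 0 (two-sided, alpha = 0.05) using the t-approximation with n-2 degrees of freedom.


Step 1: Rank x and y separately (midranks; no ties here).
rank(x): 17->8, 12->7, 4->2, 11->6, 8->4, 2->1, 5->3, 9->5
rank(y): 13->5, 3->1, 7->3, 14->6, 15->7, 6->2, 17->8, 11->4
Step 2: d_i = R_x(i) - R_y(i); compute d_i^2.
  (8-5)^2=9, (7-1)^2=36, (2-3)^2=1, (6-6)^2=0, (4-7)^2=9, (1-2)^2=1, (3-8)^2=25, (5-4)^2=1
sum(d^2) = 82.
Step 3: rho = 1 - 6*82 / (8*(8^2 - 1)) = 1 - 492/504 = 0.023810.
Step 4: Under H0, t = rho * sqrt((n-2)/(1-rho^2)) = 0.0583 ~ t(6).
Step 5: Two-sided p-value from the t-distribution with 6 df = 0.955374.
Step 6: alpha = 0.05. fail to reject H0.

rho = 0.0238, p = 0.955374, fail to reject H0 at alpha = 0.05.


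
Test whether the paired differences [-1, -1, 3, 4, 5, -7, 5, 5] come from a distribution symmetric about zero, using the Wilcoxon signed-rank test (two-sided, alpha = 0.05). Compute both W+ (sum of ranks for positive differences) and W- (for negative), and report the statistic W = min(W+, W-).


Step 1: Drop any zero differences (none here) and take |d_i|.
|d| = [1, 1, 3, 4, 5, 7, 5, 5]
Step 2: Midrank |d_i| (ties get averaged ranks).
ranks: |1|->1.5, |1|->1.5, |3|->3, |4|->4, |5|->6, |7|->8, |5|->6, |5|->6
Step 3: Attach original signs; sum ranks with positive sign and with negative sign.
W+ = 3 + 4 + 6 + 6 + 6 = 25
W- = 1.5 + 1.5 + 8 = 11
(Check: W+ + W- = 36 should equal n(n+1)/2 = 36.)
Step 4: Test statistic W = min(W+, W-) = 11.
Step 5: Ties in |d|, so use the tie-corrected normal approximation.
        E[W] = n(n+1)/4 = 8*9/4 = 18.
        Tie groups: |d|=1 (t=2), |d|=5 (t=3); sum(t^3 - t) = 30.
        Var[W] = n(n+1)(2n+1)/24 - sum(t^3-t)/48 = 1224/24 - 30/48 = 50.375.
        z = (W - E[W]) / sqrt(Var[W]) = (11 - 18) / 7.0975 = -0.9863.
        Two-sided p = 2*Phi(z) = 0.324007.
Step 6: alpha = 0.05. fail to reject H0.

W+ = 25, W- = 11, W = min = 11, p = 0.324007, fail to reject H0.


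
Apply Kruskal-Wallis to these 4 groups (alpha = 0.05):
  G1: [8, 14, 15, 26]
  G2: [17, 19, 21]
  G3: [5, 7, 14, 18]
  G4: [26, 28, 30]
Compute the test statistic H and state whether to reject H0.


Step 1: Combine all N = 14 observations and assign midranks.
sorted (value, group, rank): (5,G3,1), (7,G3,2), (8,G1,3), (14,G1,4.5), (14,G3,4.5), (15,G1,6), (17,G2,7), (18,G3,8), (19,G2,9), (21,G2,10), (26,G1,11.5), (26,G4,11.5), (28,G4,13), (30,G4,14)
Step 2: Sum ranks within each group.
R_1 = 25 (n_1 = 4)
R_2 = 26 (n_2 = 3)
R_3 = 15.5 (n_3 = 4)
R_4 = 38.5 (n_4 = 3)
Step 3: H = 12/(N(N+1)) * sum(R_i^2/n_i) - 3(N+1)
     = 12/(14*15) * (25^2/4 + 26^2/3 + 15.5^2/4 + 38.5^2/3) - 3*15
     = 0.057143 * 935.729 - 45
     = 8.470238.
Step 4: Ties present; correction factor C = 1 - 12/(14^3 - 14) = 0.995604. Corrected H = 8.470238 / 0.995604 = 8.507634.
Step 5: Under H0, H ~ chi^2(3); p-value = 0.036607.
Step 6: alpha = 0.05. reject H0.

H = 8.5076, df = 3, p = 0.036607, reject H0.


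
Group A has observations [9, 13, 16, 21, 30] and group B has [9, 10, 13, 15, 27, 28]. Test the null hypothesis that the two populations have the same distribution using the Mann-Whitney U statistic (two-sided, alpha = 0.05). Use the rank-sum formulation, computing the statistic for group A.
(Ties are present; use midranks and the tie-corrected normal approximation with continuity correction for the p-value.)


Step 1: Combine and sort all 11 observations; assign midranks.
sorted (value, group): (9,X), (9,Y), (10,Y), (13,X), (13,Y), (15,Y), (16,X), (21,X), (27,Y), (28,Y), (30,X)
ranks: 9->1.5, 9->1.5, 10->3, 13->4.5, 13->4.5, 15->6, 16->7, 21->8, 27->9, 28->10, 30->11
Step 2: Rank sum for X: R1 = 1.5 + 4.5 + 7 + 8 + 11 = 32.
Step 3: U_X = R1 - n1(n1+1)/2 = 32 - 5*6/2 = 32 - 15 = 17.
       U_Y = n1*n2 - U_X = 30 - 17 = 13.
Step 4: Ties are present, so use the tie-corrected normal approximation (with continuity correction) for the p-value.
Step 5: p-value = 0.783228; compare to alpha = 0.05. fail to reject H0.

U_X = 17, p = 0.783228, fail to reject H0 at alpha = 0.05.


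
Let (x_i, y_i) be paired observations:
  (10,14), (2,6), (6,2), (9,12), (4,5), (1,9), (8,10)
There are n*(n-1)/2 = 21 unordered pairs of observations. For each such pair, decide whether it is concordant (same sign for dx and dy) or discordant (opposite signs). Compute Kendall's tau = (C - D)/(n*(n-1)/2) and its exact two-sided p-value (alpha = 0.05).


Step 1: Enumerate the 21 unordered pairs (i,j) with i<j and classify each by sign(x_j-x_i) * sign(y_j-y_i).
  (1,2):dx=-8,dy=-8->C; (1,3):dx=-4,dy=-12->C; (1,4):dx=-1,dy=-2->C; (1,5):dx=-6,dy=-9->C
  (1,6):dx=-9,dy=-5->C; (1,7):dx=-2,dy=-4->C; (2,3):dx=+4,dy=-4->D; (2,4):dx=+7,dy=+6->C
  (2,5):dx=+2,dy=-1->D; (2,6):dx=-1,dy=+3->D; (2,7):dx=+6,dy=+4->C; (3,4):dx=+3,dy=+10->C
  (3,5):dx=-2,dy=+3->D; (3,6):dx=-5,dy=+7->D; (3,7):dx=+2,dy=+8->C; (4,5):dx=-5,dy=-7->C
  (4,6):dx=-8,dy=-3->C; (4,7):dx=-1,dy=-2->C; (5,6):dx=-3,dy=+4->D; (5,7):dx=+4,dy=+5->C
  (6,7):dx=+7,dy=+1->C
Step 2: C = 15, D = 6, total pairs = 21.
Step 3: tau = (C - D)/(n(n-1)/2) = (15 - 6)/21 = 0.428571.
Step 4: Exact two-sided p-value (enumerate n! = 5040 permutations of y under H0): p = 0.238889.
Step 5: alpha = 0.05. fail to reject H0.

tau_b = 0.4286 (C=15, D=6), p = 0.238889, fail to reject H0.


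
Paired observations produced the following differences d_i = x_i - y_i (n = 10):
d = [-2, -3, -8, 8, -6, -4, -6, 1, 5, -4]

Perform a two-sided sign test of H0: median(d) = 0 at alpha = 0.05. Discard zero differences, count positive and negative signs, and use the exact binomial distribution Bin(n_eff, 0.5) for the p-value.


Step 1: Discard zero differences. Original n = 10; n_eff = number of nonzero differences = 10.
Nonzero differences (with sign): -2, -3, -8, +8, -6, -4, -6, +1, +5, -4
Step 2: Count signs: positive = 3, negative = 7.
Step 3: Under H0: P(positive) = 0.5, so the number of positives S ~ Bin(10, 0.5).
Step 4: Two-sided exact p-value = sum of Bin(10,0.5) probabilities at or below the observed probability = 0.343750.
Step 5: alpha = 0.05. fail to reject H0.

n_eff = 10, pos = 3, neg = 7, p = 0.343750, fail to reject H0.


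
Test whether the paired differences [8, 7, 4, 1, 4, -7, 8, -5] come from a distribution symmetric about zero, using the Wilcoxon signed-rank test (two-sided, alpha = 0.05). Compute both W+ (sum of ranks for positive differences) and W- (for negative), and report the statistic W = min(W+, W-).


Step 1: Drop any zero differences (none here) and take |d_i|.
|d| = [8, 7, 4, 1, 4, 7, 8, 5]
Step 2: Midrank |d_i| (ties get averaged ranks).
ranks: |8|->7.5, |7|->5.5, |4|->2.5, |1|->1, |4|->2.5, |7|->5.5, |8|->7.5, |5|->4
Step 3: Attach original signs; sum ranks with positive sign and with negative sign.
W+ = 7.5 + 5.5 + 2.5 + 1 + 2.5 + 7.5 = 26.5
W- = 5.5 + 4 = 9.5
(Check: W+ + W- = 36 should equal n(n+1)/2 = 36.)
Step 4: Test statistic W = min(W+, W-) = 9.5.
Step 5: Ties in |d|, so use the tie-corrected normal approximation.
        E[W] = n(n+1)/4 = 8*9/4 = 18.
        Tie groups: |d|=4 (t=2), |d|=7 (t=2), |d|=8 (t=2); sum(t^3 - t) = 18.
        Var[W] = n(n+1)(2n+1)/24 - sum(t^3-t)/48 = 1224/24 - 18/48 = 50.625.
        z = (W - E[W]) / sqrt(Var[W]) = (9.5 - 18) / 7.1151 = -1.1946.
        Two-sided p = 2*Phi(z) = 0.232228.
Step 6: alpha = 0.05. fail to reject H0.

W+ = 26.5, W- = 9.5, W = min = 9.5, p = 0.232228, fail to reject H0.


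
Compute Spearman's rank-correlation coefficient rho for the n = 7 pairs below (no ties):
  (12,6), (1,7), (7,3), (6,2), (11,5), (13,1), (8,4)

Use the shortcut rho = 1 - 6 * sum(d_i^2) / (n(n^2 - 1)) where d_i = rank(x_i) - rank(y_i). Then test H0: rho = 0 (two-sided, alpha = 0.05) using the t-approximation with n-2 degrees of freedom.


Step 1: Rank x and y separately (midranks; no ties here).
rank(x): 12->6, 1->1, 7->3, 6->2, 11->5, 13->7, 8->4
rank(y): 6->6, 7->7, 3->3, 2->2, 5->5, 1->1, 4->4
Step 2: d_i = R_x(i) - R_y(i); compute d_i^2.
  (6-6)^2=0, (1-7)^2=36, (3-3)^2=0, (2-2)^2=0, (5-5)^2=0, (7-1)^2=36, (4-4)^2=0
sum(d^2) = 72.
Step 3: rho = 1 - 6*72 / (7*(7^2 - 1)) = 1 - 432/336 = -0.285714.
Step 4: Under H0, t = rho * sqrt((n-2)/(1-rho^2)) = -0.6667 ~ t(5).
Step 5: Two-sided p-value from the t-distribution with 5 df = 0.534509.
Step 6: alpha = 0.05. fail to reject H0.

rho = -0.2857, p = 0.534509, fail to reject H0 at alpha = 0.05.


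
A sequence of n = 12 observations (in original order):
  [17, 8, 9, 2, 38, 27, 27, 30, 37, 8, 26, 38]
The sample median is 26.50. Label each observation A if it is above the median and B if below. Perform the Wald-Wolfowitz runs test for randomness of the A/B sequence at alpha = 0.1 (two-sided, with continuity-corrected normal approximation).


Step 1: Compute median = 26.50; label A = above, B = below.
Labels in order: BBBBAAAAABBA  (n_A = 6, n_B = 6)
Step 2: Count runs R = 4.
Step 3: Under H0 (random ordering), E[R] = 2*n_A*n_B/(n_A+n_B) + 1 = 2*6*6/12 + 1 = 7.0000.
        Var[R] = 2*n_A*n_B*(2*n_A*n_B - n_A - n_B) / ((n_A+n_B)^2 * (n_A+n_B-1)) = 4320/1584 = 2.7273.
        SD[R] = 1.6514.
Step 4: Continuity-corrected z = (R + 0.5 - E[R]) / SD[R] = (4 + 0.5 - 7.0000) / 1.6514 = -1.5138.
Step 5: Two-sided p-value via normal approximation = 2*(1 - Phi(|z|)) = 0.130070.
Step 6: alpha = 0.1. fail to reject H0.

R = 4, z = -1.5138, p = 0.130070, fail to reject H0.


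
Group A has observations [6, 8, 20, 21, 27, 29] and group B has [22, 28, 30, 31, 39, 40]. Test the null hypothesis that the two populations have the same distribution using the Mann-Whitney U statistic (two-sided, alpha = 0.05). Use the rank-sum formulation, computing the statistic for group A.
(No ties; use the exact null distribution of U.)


Step 1: Combine and sort all 12 observations; assign midranks.
sorted (value, group): (6,X), (8,X), (20,X), (21,X), (22,Y), (27,X), (28,Y), (29,X), (30,Y), (31,Y), (39,Y), (40,Y)
ranks: 6->1, 8->2, 20->3, 21->4, 22->5, 27->6, 28->7, 29->8, 30->9, 31->10, 39->11, 40->12
Step 2: Rank sum for X: R1 = 1 + 2 + 3 + 4 + 6 + 8 = 24.
Step 3: U_X = R1 - n1(n1+1)/2 = 24 - 6*7/2 = 24 - 21 = 3.
       U_Y = n1*n2 - U_X = 36 - 3 = 33.
Step 4: No ties, so the exact null distribution of U (based on enumerating the C(12,6) = 924 equally likely rank assignments) gives the two-sided p-value.
Step 5: p-value = 0.015152; compare to alpha = 0.05. reject H0.

U_X = 3, p = 0.015152, reject H0 at alpha = 0.05.


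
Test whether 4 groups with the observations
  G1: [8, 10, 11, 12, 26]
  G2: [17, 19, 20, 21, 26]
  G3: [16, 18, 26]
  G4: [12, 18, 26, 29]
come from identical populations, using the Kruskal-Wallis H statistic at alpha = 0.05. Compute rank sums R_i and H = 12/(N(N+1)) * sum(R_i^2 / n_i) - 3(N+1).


Step 1: Combine all N = 17 observations and assign midranks.
sorted (value, group, rank): (8,G1,1), (10,G1,2), (11,G1,3), (12,G1,4.5), (12,G4,4.5), (16,G3,6), (17,G2,7), (18,G3,8.5), (18,G4,8.5), (19,G2,10), (20,G2,11), (21,G2,12), (26,G1,14.5), (26,G2,14.5), (26,G3,14.5), (26,G4,14.5), (29,G4,17)
Step 2: Sum ranks within each group.
R_1 = 25 (n_1 = 5)
R_2 = 54.5 (n_2 = 5)
R_3 = 29 (n_3 = 3)
R_4 = 44.5 (n_4 = 4)
Step 3: H = 12/(N(N+1)) * sum(R_i^2/n_i) - 3(N+1)
     = 12/(17*18) * (25^2/5 + 54.5^2/5 + 29^2/3 + 44.5^2/4) - 3*18
     = 0.039216 * 1494.45 - 54
     = 4.605719.
Step 4: Ties present; correction factor C = 1 - 72/(17^3 - 17) = 0.985294. Corrected H = 4.605719 / 0.985294 = 4.674461.
Step 5: Under H0, H ~ chi^2(3); p-value = 0.197247.
Step 6: alpha = 0.05. fail to reject H0.

H = 4.6745, df = 3, p = 0.197247, fail to reject H0.


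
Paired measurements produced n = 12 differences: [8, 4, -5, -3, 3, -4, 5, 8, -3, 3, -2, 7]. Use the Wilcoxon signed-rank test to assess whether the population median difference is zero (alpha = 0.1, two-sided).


Step 1: Drop any zero differences (none here) and take |d_i|.
|d| = [8, 4, 5, 3, 3, 4, 5, 8, 3, 3, 2, 7]
Step 2: Midrank |d_i| (ties get averaged ranks).
ranks: |8|->11.5, |4|->6.5, |5|->8.5, |3|->3.5, |3|->3.5, |4|->6.5, |5|->8.5, |8|->11.5, |3|->3.5, |3|->3.5, |2|->1, |7|->10
Step 3: Attach original signs; sum ranks with positive sign and with negative sign.
W+ = 11.5 + 6.5 + 3.5 + 8.5 + 11.5 + 3.5 + 10 = 55
W- = 8.5 + 3.5 + 6.5 + 3.5 + 1 = 23
(Check: W+ + W- = 78 should equal n(n+1)/2 = 78.)
Step 4: Test statistic W = min(W+, W-) = 23.
Step 5: Ties in |d|, so use the tie-corrected normal approximation.
        E[W] = n(n+1)/4 = 12*13/4 = 39.
        Tie groups: |d|=3 (t=4), |d|=4 (t=2), |d|=5 (t=2), |d|=8 (t=2); sum(t^3 - t) = 78.
        Var[W] = n(n+1)(2n+1)/24 - sum(t^3-t)/48 = 3900/24 - 78/48 = 160.875.
        z = (W - E[W]) / sqrt(Var[W]) = (23 - 39) / 12.6837 = -1.2615.
        Two-sided p = 2*Phi(z) = 0.207141.
Step 6: alpha = 0.1. fail to reject H0.

W+ = 55, W- = 23, W = min = 23, p = 0.207141, fail to reject H0.


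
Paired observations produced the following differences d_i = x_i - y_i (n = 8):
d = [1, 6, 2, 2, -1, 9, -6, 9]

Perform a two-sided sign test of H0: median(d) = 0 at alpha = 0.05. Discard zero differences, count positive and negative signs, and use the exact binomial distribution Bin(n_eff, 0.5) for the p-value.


Step 1: Discard zero differences. Original n = 8; n_eff = number of nonzero differences = 8.
Nonzero differences (with sign): +1, +6, +2, +2, -1, +9, -6, +9
Step 2: Count signs: positive = 6, negative = 2.
Step 3: Under H0: P(positive) = 0.5, so the number of positives S ~ Bin(8, 0.5).
Step 4: Two-sided exact p-value = sum of Bin(8,0.5) probabilities at or below the observed probability = 0.289062.
Step 5: alpha = 0.05. fail to reject H0.

n_eff = 8, pos = 6, neg = 2, p = 0.289062, fail to reject H0.


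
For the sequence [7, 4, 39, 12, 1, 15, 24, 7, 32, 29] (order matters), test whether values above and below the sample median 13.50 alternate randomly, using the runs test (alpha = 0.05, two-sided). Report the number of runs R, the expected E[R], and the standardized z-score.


Step 1: Compute median = 13.50; label A = above, B = below.
Labels in order: BBABBAABAA  (n_A = 5, n_B = 5)
Step 2: Count runs R = 6.
Step 3: Under H0 (random ordering), E[R] = 2*n_A*n_B/(n_A+n_B) + 1 = 2*5*5/10 + 1 = 6.0000.
        Var[R] = 2*n_A*n_B*(2*n_A*n_B - n_A - n_B) / ((n_A+n_B)^2 * (n_A+n_B-1)) = 2000/900 = 2.2222.
        SD[R] = 1.4907.
Step 4: R = E[R], so z = 0 with no continuity correction.
Step 5: Two-sided p-value via normal approximation = 2*(1 - Phi(|z|)) = 1.000000.
Step 6: alpha = 0.05. fail to reject H0.

R = 6, z = 0.0000, p = 1.000000, fail to reject H0.


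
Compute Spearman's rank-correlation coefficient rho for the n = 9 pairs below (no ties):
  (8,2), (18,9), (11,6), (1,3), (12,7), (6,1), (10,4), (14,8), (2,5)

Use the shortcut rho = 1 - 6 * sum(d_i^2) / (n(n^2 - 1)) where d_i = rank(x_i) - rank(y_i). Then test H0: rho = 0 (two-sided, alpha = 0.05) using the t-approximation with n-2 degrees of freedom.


Step 1: Rank x and y separately (midranks; no ties here).
rank(x): 8->4, 18->9, 11->6, 1->1, 12->7, 6->3, 10->5, 14->8, 2->2
rank(y): 2->2, 9->9, 6->6, 3->3, 7->7, 1->1, 4->4, 8->8, 5->5
Step 2: d_i = R_x(i) - R_y(i); compute d_i^2.
  (4-2)^2=4, (9-9)^2=0, (6-6)^2=0, (1-3)^2=4, (7-7)^2=0, (3-1)^2=4, (5-4)^2=1, (8-8)^2=0, (2-5)^2=9
sum(d^2) = 22.
Step 3: rho = 1 - 6*22 / (9*(9^2 - 1)) = 1 - 132/720 = 0.816667.
Step 4: Under H0, t = rho * sqrt((n-2)/(1-rho^2)) = 3.7440 ~ t(7).
Step 5: Two-sided p-value from the t-distribution with 7 df = 0.007225.
Step 6: alpha = 0.05. reject H0.

rho = 0.8167, p = 0.007225, reject H0 at alpha = 0.05.
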